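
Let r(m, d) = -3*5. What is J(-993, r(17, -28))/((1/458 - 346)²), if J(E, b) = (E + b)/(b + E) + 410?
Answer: 86213004/25111790089 ≈ 0.0034332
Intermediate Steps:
r(m, d) = -15
J(E, b) = 411 (J(E, b) = (E + b)/(E + b) + 410 = 1 + 410 = 411)
J(-993, r(17, -28))/((1/458 - 346)²) = 411/((1/458 - 346)²) = 411/((-158467/458)²) = 411/(25111790089/209764) = 411*(209764/25111790089) = 86213004/25111790089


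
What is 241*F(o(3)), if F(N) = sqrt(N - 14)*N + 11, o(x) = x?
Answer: 2651 + 723*I*sqrt(11) ≈ 2651.0 + 2397.9*I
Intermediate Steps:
F(N) = 11 + N*sqrt(-14 + N) (F(N) = sqrt(-14 + N)*N + 11 = N*sqrt(-14 + N) + 11 = 11 + N*sqrt(-14 + N))
241*F(o(3)) = 241*(11 + 3*sqrt(-14 + 3)) = 241*(11 + 3*sqrt(-11)) = 241*(11 + 3*(I*sqrt(11))) = 241*(11 + 3*I*sqrt(11)) = 2651 + 723*I*sqrt(11)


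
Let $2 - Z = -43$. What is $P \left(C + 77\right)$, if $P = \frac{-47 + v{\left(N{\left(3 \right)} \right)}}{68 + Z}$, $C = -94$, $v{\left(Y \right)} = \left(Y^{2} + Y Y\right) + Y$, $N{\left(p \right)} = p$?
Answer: $\frac{442}{113} \approx 3.9115$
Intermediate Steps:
$Z = 45$ ($Z = 2 - -43 = 2 + 43 = 45$)
$v{\left(Y \right)} = Y + 2 Y^{2}$ ($v{\left(Y \right)} = \left(Y^{2} + Y^{2}\right) + Y = 2 Y^{2} + Y = Y + 2 Y^{2}$)
$P = - \frac{26}{113}$ ($P = \frac{-47 + 3 \left(1 + 2 \cdot 3\right)}{68 + 45} = \frac{-47 + 3 \left(1 + 6\right)}{113} = \left(-47 + 3 \cdot 7\right) \frac{1}{113} = \left(-47 + 21\right) \frac{1}{113} = \left(-26\right) \frac{1}{113} = - \frac{26}{113} \approx -0.23009$)
$P \left(C + 77\right) = - \frac{26 \left(-94 + 77\right)}{113} = \left(- \frac{26}{113}\right) \left(-17\right) = \frac{442}{113}$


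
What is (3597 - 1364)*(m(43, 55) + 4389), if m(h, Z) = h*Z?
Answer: 15081682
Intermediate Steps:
m(h, Z) = Z*h
(3597 - 1364)*(m(43, 55) + 4389) = (3597 - 1364)*(55*43 + 4389) = 2233*(2365 + 4389) = 2233*6754 = 15081682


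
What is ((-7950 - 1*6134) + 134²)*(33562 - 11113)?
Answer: 86922528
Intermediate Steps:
((-7950 - 1*6134) + 134²)*(33562 - 11113) = ((-7950 - 6134) + 17956)*22449 = (-14084 + 17956)*22449 = 3872*22449 = 86922528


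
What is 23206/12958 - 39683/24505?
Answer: 27225358/158767895 ≈ 0.17148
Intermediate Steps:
23206/12958 - 39683/24505 = 23206*(1/12958) - 39683*1/24505 = 11603/6479 - 39683/24505 = 27225358/158767895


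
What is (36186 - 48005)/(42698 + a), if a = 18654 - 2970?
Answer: -11819/58382 ≈ -0.20244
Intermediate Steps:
a = 15684
(36186 - 48005)/(42698 + a) = (36186 - 48005)/(42698 + 15684) = -11819/58382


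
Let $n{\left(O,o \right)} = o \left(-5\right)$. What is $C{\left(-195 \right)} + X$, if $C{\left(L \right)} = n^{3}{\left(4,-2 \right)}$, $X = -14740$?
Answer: $-13740$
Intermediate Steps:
$n{\left(O,o \right)} = - 5 o$
$C{\left(L \right)} = 1000$ ($C{\left(L \right)} = \left(\left(-5\right) \left(-2\right)\right)^{3} = 10^{3} = 1000$)
$C{\left(-195 \right)} + X = 1000 - 14740 = -13740$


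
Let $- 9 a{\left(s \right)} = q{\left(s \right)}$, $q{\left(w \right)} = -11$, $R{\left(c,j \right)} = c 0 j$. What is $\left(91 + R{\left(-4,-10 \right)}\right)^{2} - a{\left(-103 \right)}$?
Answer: $\frac{74518}{9} \approx 8279.8$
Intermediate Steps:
$R{\left(c,j \right)} = 0$ ($R{\left(c,j \right)} = 0 j = 0$)
$a{\left(s \right)} = \frac{11}{9}$ ($a{\left(s \right)} = \left(- \frac{1}{9}\right) \left(-11\right) = \frac{11}{9}$)
$\left(91 + R{\left(-4,-10 \right)}\right)^{2} - a{\left(-103 \right)} = \left(91 + 0\right)^{2} - \frac{11}{9} = 91^{2} - \frac{11}{9} = 8281 - \frac{11}{9} = \frac{74518}{9}$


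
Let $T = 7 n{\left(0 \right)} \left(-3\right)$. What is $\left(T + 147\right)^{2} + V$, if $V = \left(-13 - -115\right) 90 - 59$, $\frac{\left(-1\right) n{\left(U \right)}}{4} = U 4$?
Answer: $30730$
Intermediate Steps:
$n{\left(U \right)} = - 16 U$ ($n{\left(U \right)} = - 4 U 4 = - 4 \cdot 4 U = - 16 U$)
$T = 0$ ($T = 7 \left(\left(-16\right) 0\right) \left(-3\right) = 7 \cdot 0 \left(-3\right) = 0 \left(-3\right) = 0$)
$V = 9121$ ($V = \left(-13 + 115\right) 90 - 59 = 102 \cdot 90 - 59 = 9180 - 59 = 9121$)
$\left(T + 147\right)^{2} + V = \left(0 + 147\right)^{2} + 9121 = 147^{2} + 9121 = 21609 + 9121 = 30730$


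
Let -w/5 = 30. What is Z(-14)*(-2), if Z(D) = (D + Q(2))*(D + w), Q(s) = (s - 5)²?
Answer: -1640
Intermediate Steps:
w = -150 (w = -5*30 = -150)
Q(s) = (-5 + s)²
Z(D) = (-150 + D)*(9 + D) (Z(D) = (D + (-5 + 2)²)*(D - 150) = (D + (-3)²)*(-150 + D) = (D + 9)*(-150 + D) = (9 + D)*(-150 + D) = (-150 + D)*(9 + D))
Z(-14)*(-2) = (-1350 + (-14)² - 141*(-14))*(-2) = (-1350 + 196 + 1974)*(-2) = 820*(-2) = -1640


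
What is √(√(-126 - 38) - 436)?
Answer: √(-436 + 2*I*√41) ≈ 0.3066 + 20.883*I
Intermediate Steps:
√(√(-126 - 38) - 436) = √(√(-164) - 436) = √(2*I*√41 - 436) = √(-436 + 2*I*√41)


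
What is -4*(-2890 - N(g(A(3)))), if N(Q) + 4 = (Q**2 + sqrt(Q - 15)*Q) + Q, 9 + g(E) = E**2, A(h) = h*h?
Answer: 32568 + 288*sqrt(57) ≈ 34742.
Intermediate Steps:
A(h) = h**2
g(E) = -9 + E**2
N(Q) = -4 + Q + Q**2 + Q*sqrt(-15 + Q) (N(Q) = -4 + ((Q**2 + sqrt(Q - 15)*Q) + Q) = -4 + ((Q**2 + sqrt(-15 + Q)*Q) + Q) = -4 + ((Q**2 + Q*sqrt(-15 + Q)) + Q) = -4 + (Q + Q**2 + Q*sqrt(-15 + Q)) = -4 + Q + Q**2 + Q*sqrt(-15 + Q))
-4*(-2890 - N(g(A(3)))) = -4*(-2890 - (-4 + (-9 + (3**2)**2) + (-9 + (3**2)**2)**2 + (-9 + (3**2)**2)*sqrt(-15 + (-9 + (3**2)**2)))) = -4*(-2890 - (-4 + (-9 + 9**2) + (-9 + 9**2)**2 + (-9 + 9**2)*sqrt(-15 + (-9 + 9**2)))) = -4*(-2890 - (-4 + (-9 + 81) + (-9 + 81)**2 + (-9 + 81)*sqrt(-15 + (-9 + 81)))) = -4*(-2890 - (-4 + 72 + 72**2 + 72*sqrt(-15 + 72))) = -4*(-2890 - (-4 + 72 + 5184 + 72*sqrt(57))) = -4*(-2890 - (5252 + 72*sqrt(57))) = -4*(-2890 + (-5252 - 72*sqrt(57))) = -4*(-8142 - 72*sqrt(57)) = 32568 + 288*sqrt(57)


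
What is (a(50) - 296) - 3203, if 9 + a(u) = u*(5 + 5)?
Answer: -3008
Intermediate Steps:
a(u) = -9 + 10*u (a(u) = -9 + u*(5 + 5) = -9 + u*10 = -9 + 10*u)
(a(50) - 296) - 3203 = ((-9 + 10*50) - 296) - 3203 = ((-9 + 500) - 296) - 3203 = (491 - 296) - 3203 = 195 - 3203 = -3008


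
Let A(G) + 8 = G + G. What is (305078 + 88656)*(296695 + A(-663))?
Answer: 116293667974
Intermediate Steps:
A(G) = -8 + 2*G (A(G) = -8 + (G + G) = -8 + 2*G)
(305078 + 88656)*(296695 + A(-663)) = (305078 + 88656)*(296695 + (-8 + 2*(-663))) = 393734*(296695 + (-8 - 1326)) = 393734*(296695 - 1334) = 393734*295361 = 116293667974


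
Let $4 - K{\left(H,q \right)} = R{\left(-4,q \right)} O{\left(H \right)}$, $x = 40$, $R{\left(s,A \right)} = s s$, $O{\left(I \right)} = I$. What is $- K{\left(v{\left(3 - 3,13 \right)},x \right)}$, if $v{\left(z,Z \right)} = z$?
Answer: $-4$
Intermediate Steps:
$R{\left(s,A \right)} = s^{2}$
$K{\left(H,q \right)} = 4 - 16 H$ ($K{\left(H,q \right)} = 4 - \left(-4\right)^{2} H = 4 - 16 H$)
$- K{\left(v{\left(3 - 3,13 \right)},x \right)} = - (4 - 16 \left(3 - 3\right)) = - (4 - 0) = - (4 + 0) = \left(-1\right) 4 = -4$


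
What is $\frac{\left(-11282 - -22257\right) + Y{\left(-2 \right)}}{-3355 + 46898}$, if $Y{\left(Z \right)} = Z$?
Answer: $\frac{10973}{43543} \approx 0.252$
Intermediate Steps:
$\frac{\left(-11282 - -22257\right) + Y{\left(-2 \right)}}{-3355 + 46898} = \frac{\left(-11282 - -22257\right) - 2}{-3355 + 46898} = \frac{\left(-11282 + 22257\right) - 2}{43543} = \left(10975 - 2\right) \frac{1}{43543} = 10973 \cdot \frac{1}{43543} = \frac{10973}{43543}$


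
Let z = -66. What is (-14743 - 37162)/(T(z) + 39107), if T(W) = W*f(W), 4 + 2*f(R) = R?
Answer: -51905/41417 ≈ -1.2532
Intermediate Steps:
f(R) = -2 + R/2
T(W) = W*(-2 + W/2)
(-14743 - 37162)/(T(z) + 39107) = (-14743 - 37162)/((½)*(-66)*(-4 - 66) + 39107) = -51905/((½)*(-66)*(-70) + 39107) = -51905/(2310 + 39107) = -51905/41417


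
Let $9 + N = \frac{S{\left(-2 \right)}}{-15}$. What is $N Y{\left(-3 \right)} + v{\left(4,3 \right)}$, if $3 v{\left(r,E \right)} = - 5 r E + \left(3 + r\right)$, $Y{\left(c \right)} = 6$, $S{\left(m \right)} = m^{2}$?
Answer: $- \frac{1099}{15} \approx -73.267$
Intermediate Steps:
$N = - \frac{139}{15}$ ($N = -9 + \frac{\left(-2\right)^{2}}{-15} = -9 + 4 \left(- \frac{1}{15}\right) = -9 - \frac{4}{15} = - \frac{139}{15} \approx -9.2667$)
$v{\left(r,E \right)} = 1 + \frac{r}{3} - \frac{5 E r}{3}$ ($v{\left(r,E \right)} = \frac{- 5 r E + \left(3 + r\right)}{3} = \frac{- 5 E r + \left(3 + r\right)}{3} = \frac{3 + r - 5 E r}{3} = 1 + \frac{r}{3} - \frac{5 E r}{3}$)
$N Y{\left(-3 \right)} + v{\left(4,3 \right)} = \left(- \frac{139}{15}\right) 6 + \left(1 + \frac{1}{3} \cdot 4 - 5 \cdot 4\right) = - \frac{278}{5} + \left(1 + \frac{4}{3} - 20\right) = - \frac{278}{5} - \frac{53}{3} = - \frac{1099}{15}$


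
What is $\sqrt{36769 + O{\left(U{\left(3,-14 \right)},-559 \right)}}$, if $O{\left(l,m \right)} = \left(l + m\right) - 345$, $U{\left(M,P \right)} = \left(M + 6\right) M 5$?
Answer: $60 \sqrt{10} \approx 189.74$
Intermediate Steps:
$U{\left(M,P \right)} = 5 M \left(6 + M\right)$ ($U{\left(M,P \right)} = \left(6 + M\right) M 5 = M \left(6 + M\right) 5 = 5 M \left(6 + M\right)$)
$O{\left(l,m \right)} = -345 + l + m$
$\sqrt{36769 + O{\left(U{\left(3,-14 \right)},-559 \right)}} = \sqrt{36769 - \left(904 - 15 \left(6 + 3\right)\right)} = \sqrt{36769 - \left(904 - 135\right)} = \sqrt{36769 - 769} = \sqrt{36000} = 60 \sqrt{10}$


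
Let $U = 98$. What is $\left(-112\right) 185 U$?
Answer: $-2030560$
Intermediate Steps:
$\left(-112\right) 185 U = \left(-112\right) 185 \cdot 98 = \left(-20720\right) 98 = -2030560$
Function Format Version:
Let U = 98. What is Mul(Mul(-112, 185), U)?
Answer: -2030560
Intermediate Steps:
Mul(Mul(-112, 185), U) = Mul(Mul(-112, 185), 98) = Mul(-20720, 98) = -2030560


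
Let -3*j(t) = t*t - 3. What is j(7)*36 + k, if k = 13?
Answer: -539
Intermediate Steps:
j(t) = 1 - t²/3 (j(t) = -(t*t - 3)/3 = -(t² - 3)/3 = -(-3 + t²)/3 = 1 - t²/3)
j(7)*36 + k = (1 - ⅓*7²)*36 + 13 = (1 - ⅓*49)*36 + 13 = (1 - 49/3)*36 + 13 = -46/3*36 + 13 = -552 + 13 = -539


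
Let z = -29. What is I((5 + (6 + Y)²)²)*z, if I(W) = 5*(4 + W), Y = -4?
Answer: -12325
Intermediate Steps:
I(W) = 20 + 5*W
I((5 + (6 + Y)²)²)*z = (20 + 5*(5 + (6 - 4)²)²)*(-29) = (20 + 5*(5 + 2²)²)*(-29) = (20 + 5*(5 + 4)²)*(-29) = (20 + 5*9²)*(-29) = (20 + 5*81)*(-29) = (20 + 405)*(-29) = 425*(-29) = -12325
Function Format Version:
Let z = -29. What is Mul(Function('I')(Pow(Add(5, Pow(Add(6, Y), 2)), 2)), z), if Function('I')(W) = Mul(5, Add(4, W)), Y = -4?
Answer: -12325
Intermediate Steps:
Function('I')(W) = Add(20, Mul(5, W))
Mul(Function('I')(Pow(Add(5, Pow(Add(6, Y), 2)), 2)), z) = Mul(Add(20, Mul(5, Pow(Add(5, Pow(Add(6, -4), 2)), 2))), -29) = Mul(Add(20, Mul(5, Pow(Add(5, Pow(2, 2)), 2))), -29) = Mul(Add(20, Mul(5, Pow(Add(5, 4), 2))), -29) = Mul(Add(20, Mul(5, Pow(9, 2))), -29) = Mul(Add(20, Mul(5, 81)), -29) = Mul(Add(20, 405), -29) = Mul(425, -29) = -12325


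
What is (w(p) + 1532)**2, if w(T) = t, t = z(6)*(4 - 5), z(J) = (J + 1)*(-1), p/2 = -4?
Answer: 2368521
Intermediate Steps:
p = -8 (p = 2*(-4) = -8)
z(J) = -1 - J (z(J) = (1 + J)*(-1) = -1 - J)
t = 7 (t = (-1 - 1*6)*(4 - 5) = (-1 - 6)*(-1) = -7*(-1) = 7)
w(T) = 7
(w(p) + 1532)**2 = (7 + 1532)**2 = 1539**2 = 2368521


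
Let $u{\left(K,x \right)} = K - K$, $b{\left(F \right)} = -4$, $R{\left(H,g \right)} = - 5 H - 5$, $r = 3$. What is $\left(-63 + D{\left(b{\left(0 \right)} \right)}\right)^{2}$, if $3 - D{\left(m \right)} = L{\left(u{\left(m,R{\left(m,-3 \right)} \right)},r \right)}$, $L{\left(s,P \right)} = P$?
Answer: $3969$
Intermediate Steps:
$R{\left(H,g \right)} = -5 - 5 H$
$u{\left(K,x \right)} = 0$
$D{\left(m \right)} = 0$ ($D{\left(m \right)} = 3 - 3 = 0$)
$\left(-63 + D{\left(b{\left(0 \right)} \right)}\right)^{2} = \left(-63 + 0\right)^{2} = \left(-63\right)^{2} = 3969$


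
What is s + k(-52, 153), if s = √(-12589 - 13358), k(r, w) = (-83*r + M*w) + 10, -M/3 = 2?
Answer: 3408 + 93*I*√3 ≈ 3408.0 + 161.08*I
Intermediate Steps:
M = -6 (M = -3*2 = -6)
k(r, w) = 10 - 83*r - 6*w (k(r, w) = (-83*r - 6*w) + 10 = 10 - 83*r - 6*w)
s = 93*I*√3 (s = √(-25947) = 93*I*√3 ≈ 161.08*I)
s + k(-52, 153) = 93*I*√3 + (10 - 83*(-52) - 6*153) = 93*I*√3 + (10 + 4316 - 918) = 93*I*√3 + 3408 = 3408 + 93*I*√3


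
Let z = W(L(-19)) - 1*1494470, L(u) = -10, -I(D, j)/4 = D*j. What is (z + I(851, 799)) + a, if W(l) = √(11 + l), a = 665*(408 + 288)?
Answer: -3751425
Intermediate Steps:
I(D, j) = -4*D*j
a = 462840 (a = 665*696 = 462840)
z = -1494469 (z = √(11 - 10) - 1*1494470 = √1 - 1494470 = 1 - 1494470 = -1494469)
(z + I(851, 799)) + a = (-1494469 - 4*851*799) + 462840 = (-1494469 - 2719796) + 462840 = -4214265 + 462840 = -3751425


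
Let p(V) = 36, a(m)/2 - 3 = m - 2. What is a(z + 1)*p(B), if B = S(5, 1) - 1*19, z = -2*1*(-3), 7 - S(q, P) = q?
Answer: 576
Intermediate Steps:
S(q, P) = 7 - q
z = 6 (z = -2*(-3) = 6)
B = -17 (B = (7 - 1*5) - 1*19 = (7 - 5) - 19 = 2 - 19 = -17)
a(m) = 2 + 2*m (a(m) = 6 + 2*(m - 2) = 6 + 2*(-2 + m) = 6 + (-4 + 2*m) = 2 + 2*m)
a(z + 1)*p(B) = (2 + 2*(6 + 1))*36 = (2 + 2*7)*36 = (2 + 14)*36 = 16*36 = 576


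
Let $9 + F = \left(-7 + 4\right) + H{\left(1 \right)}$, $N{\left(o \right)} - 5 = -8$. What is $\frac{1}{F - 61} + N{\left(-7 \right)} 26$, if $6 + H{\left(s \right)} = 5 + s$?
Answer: $- \frac{5695}{73} \approx -78.014$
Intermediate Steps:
$N{\left(o \right)} = -3$ ($N{\left(o \right)} = 5 - 8 = -3$)
$H{\left(s \right)} = -1 + s$ ($H{\left(s \right)} = -6 + \left(5 + s\right) = -1 + s$)
$F = -12$ ($F = -9 + \left(\left(-7 + 4\right) + \left(-1 + 1\right)\right) = -9 + \left(-3 + 0\right) = -9 - 3 = -12$)
$\frac{1}{F - 61} + N{\left(-7 \right)} 26 = \frac{1}{-12 - 61} - 78 = \frac{1}{-73} - 78 = - \frac{1}{73} - 78 = - \frac{5695}{73}$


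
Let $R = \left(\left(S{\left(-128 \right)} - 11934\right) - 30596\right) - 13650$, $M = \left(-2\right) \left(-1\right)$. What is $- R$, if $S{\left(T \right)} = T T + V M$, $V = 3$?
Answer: $39790$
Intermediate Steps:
$M = 2$
$S{\left(T \right)} = 6 + T^{2}$ ($S{\left(T \right)} = T T + 3 \cdot 2 = T^{2} + 6 = 6 + T^{2}$)
$R = -39790$ ($R = \left(\left(\left(6 + \left(-128\right)^{2}\right) - 11934\right) - 30596\right) - 13650 = \left(\left(\left(6 + 16384\right) - 11934\right) - 30596\right) - 13650 = \left(\left(16390 - 11934\right) - 30596\right) - 13650 = \left(4456 - 30596\right) - 13650 = -26140 - 13650 = -39790$)
$- R = \left(-1\right) \left(-39790\right) = 39790$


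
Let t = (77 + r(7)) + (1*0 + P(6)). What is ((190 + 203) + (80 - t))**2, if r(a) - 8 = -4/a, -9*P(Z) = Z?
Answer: 66814276/441 ≈ 1.5151e+5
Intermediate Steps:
P(Z) = -Z/9
r(a) = 8 - 4/a
t = 1759/21 (t = (77 + (8 - 4/7)) + (1*0 - 1/9*6) = (77 + (8 - 4*1/7)) + (0 - 2/3) = (77 + (8 - 4/7)) - 2/3 = (77 + 52/7) - 2/3 = 591/7 - 2/3 = 1759/21 ≈ 83.762)
((190 + 203) + (80 - t))**2 = ((190 + 203) + (80 - 1*1759/21))**2 = (393 + (80 - 1759/21))**2 = (393 - 79/21)**2 = (8174/21)**2 = 66814276/441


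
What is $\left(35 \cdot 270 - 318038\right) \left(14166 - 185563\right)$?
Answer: $52891057436$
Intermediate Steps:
$\left(35 \cdot 270 - 318038\right) \left(14166 - 185563\right) = \left(9450 - 318038\right) \left(-171397\right) = \left(-308588\right) \left(-171397\right) = 52891057436$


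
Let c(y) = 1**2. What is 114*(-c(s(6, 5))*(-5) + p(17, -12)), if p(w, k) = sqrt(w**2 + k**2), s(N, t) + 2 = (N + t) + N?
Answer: 570 + 114*sqrt(433) ≈ 2942.2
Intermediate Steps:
s(N, t) = -2 + t + 2*N (s(N, t) = -2 + ((N + t) + N) = -2 + (t + 2*N) = -2 + t + 2*N)
c(y) = 1
p(w, k) = sqrt(k**2 + w**2)
114*(-c(s(6, 5))*(-5) + p(17, -12)) = 114*(-1*1*(-5) + sqrt((-12)**2 + 17**2)) = 114*(-1*(-5) + sqrt(144 + 289)) = 114*(5 + sqrt(433)) = 570 + 114*sqrt(433)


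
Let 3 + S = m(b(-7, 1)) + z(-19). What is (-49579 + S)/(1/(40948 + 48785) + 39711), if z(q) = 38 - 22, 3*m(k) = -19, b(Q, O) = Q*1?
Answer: -4448274187/3563387164 ≈ -1.2483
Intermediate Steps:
b(Q, O) = Q
m(k) = -19/3 (m(k) = (⅓)*(-19) = -19/3)
z(q) = 16
S = 20/3 (S = -3 + (-19/3 + 16) = -3 + 29/3 = 20/3 ≈ 6.6667)
(-49579 + S)/(1/(40948 + 48785) + 39711) = (-49579 + 20/3)/(1/(40948 + 48785) + 39711) = -148717/(3*(1/89733 + 39711)) = -148717/(3*3563387164/89733) = -148717/3*89733/3563387164 = -4448274187/3563387164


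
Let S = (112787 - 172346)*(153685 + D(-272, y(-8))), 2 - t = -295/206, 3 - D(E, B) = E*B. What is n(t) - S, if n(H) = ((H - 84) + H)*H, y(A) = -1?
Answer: 193875300979477/21218 ≈ 9.1373e+9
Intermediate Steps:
D(E, B) = 3 - B*E (D(E, B) = 3 - E*B = 3 - B*E)
t = 707/206 (t = 2 - (-295)/206 = 2 - 1*(-295/206) = 2 + 295/206 = 707/206 ≈ 3.4320)
S = -9137303544 (S = (112787 - 172346)*(153685 + (3 - 1*(-1)*(-272))) = -59559*(153685 + (3 - 272)) = -59559*(153685 - 269) = -59559*153416 = -9137303544)
n(H) = H*(-84 + 2*H) (n(H) = ((-84 + H) + H)*H = (-84 + 2*H)*H = H*(-84 + 2*H))
n(t) - S = 2*(707/206)*(-42 + 707/206) - 1*(-9137303544) = 2*(707/206)*(-7945/206) + 9137303544 = -5617115/21218 + 9137303544 = 193875300979477/21218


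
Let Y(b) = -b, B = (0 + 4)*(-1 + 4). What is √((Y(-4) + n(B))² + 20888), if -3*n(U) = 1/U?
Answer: √27091297/36 ≈ 144.58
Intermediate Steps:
B = 12 (B = 4*3 = 12)
n(U) = -1/(3*U)
√((Y(-4) + n(B))² + 20888) = √((-1*(-4) - ⅓/12)² + 20888) = √((4 - ⅓*1/12)² + 20888) = √((4 - 1/36)² + 20888) = √((143/36)² + 20888) = √(20449/1296 + 20888) = √(27091297/1296) = √27091297/36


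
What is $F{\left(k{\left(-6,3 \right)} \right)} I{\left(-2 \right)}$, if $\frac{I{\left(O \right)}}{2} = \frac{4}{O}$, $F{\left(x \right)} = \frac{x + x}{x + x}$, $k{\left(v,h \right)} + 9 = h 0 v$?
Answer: $-4$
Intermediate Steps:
$k{\left(v,h \right)} = -9$ ($k{\left(v,h \right)} = -9 + h 0 v = -9 + 0 v = -9 + 0 = -9$)
$F{\left(x \right)} = 1$ ($F{\left(x \right)} = \frac{2 x}{2 x} = 2 x \frac{1}{2 x} = 1$)
$I{\left(O \right)} = \frac{8}{O}$ ($I{\left(O \right)} = 2 \frac{4}{O} = \frac{8}{O}$)
$F{\left(k{\left(-6,3 \right)} \right)} I{\left(-2 \right)} = 1 \frac{8}{-2} = 1 \cdot 8 \left(- \frac{1}{2}\right) = 1 \left(-4\right) = -4$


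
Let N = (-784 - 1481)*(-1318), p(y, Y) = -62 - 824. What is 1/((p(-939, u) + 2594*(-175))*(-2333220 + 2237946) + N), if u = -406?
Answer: 1/43337030334 ≈ 2.3075e-11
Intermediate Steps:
p(y, Y) = -886
N = 2985270 (N = -2265*(-1318) = 2985270)
1/((p(-939, u) + 2594*(-175))*(-2333220 + 2237946) + N) = 1/((-886 + 2594*(-175))*(-2333220 + 2237946) + 2985270) = 1/((-886 - 453950)*(-95274) + 2985270) = 1/(-454836*(-95274) + 2985270) = 1/(43334045064 + 2985270) = 1/43337030334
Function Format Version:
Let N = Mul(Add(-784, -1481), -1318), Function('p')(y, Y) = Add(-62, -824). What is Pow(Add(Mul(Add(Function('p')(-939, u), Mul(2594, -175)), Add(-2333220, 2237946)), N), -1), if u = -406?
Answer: Rational(1, 43337030334) ≈ 2.3075e-11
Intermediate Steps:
Function('p')(y, Y) = -886
N = 2985270 (N = Mul(-2265, -1318) = 2985270)
Pow(Add(Mul(Add(Function('p')(-939, u), Mul(2594, -175)), Add(-2333220, 2237946)), N), -1) = Pow(Add(Mul(Add(-886, Mul(2594, -175)), Add(-2333220, 2237946)), 2985270), -1) = Pow(Add(Mul(Add(-886, -453950), -95274), 2985270), -1) = Pow(Add(Mul(-454836, -95274), 2985270), -1) = Pow(Add(43334045064, 2985270), -1) = Pow(43337030334, -1) = Rational(1, 43337030334)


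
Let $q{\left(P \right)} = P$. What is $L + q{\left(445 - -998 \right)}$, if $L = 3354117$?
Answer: $3355560$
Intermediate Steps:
$L + q{\left(445 - -998 \right)} = 3354117 + \left(445 - -998\right) = 3354117 + \left(445 + 998\right) = 3354117 + 1443 = 3355560$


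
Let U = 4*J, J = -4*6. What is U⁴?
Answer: 84934656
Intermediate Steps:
J = -24
U = -96 (U = 4*(-24) = -96)
U⁴ = (-96)⁴ = 84934656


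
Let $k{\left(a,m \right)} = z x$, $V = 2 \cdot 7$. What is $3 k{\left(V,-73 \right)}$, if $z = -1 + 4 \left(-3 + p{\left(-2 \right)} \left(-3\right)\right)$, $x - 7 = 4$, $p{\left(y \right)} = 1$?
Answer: $-825$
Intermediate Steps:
$V = 14$
$x = 11$ ($x = 7 + 4 = 11$)
$z = -25$ ($z = -1 + 4 \left(-3 + 1 \left(-3\right)\right) = -1 + 4 \left(-3 - 3\right) = -1 + 4 \left(-6\right) = -1 - 24 = -25$)
$k{\left(a,m \right)} = -275$ ($k{\left(a,m \right)} = \left(-25\right) 11 = -275$)
$3 k{\left(V,-73 \right)} = 3 \left(-275\right) = -825$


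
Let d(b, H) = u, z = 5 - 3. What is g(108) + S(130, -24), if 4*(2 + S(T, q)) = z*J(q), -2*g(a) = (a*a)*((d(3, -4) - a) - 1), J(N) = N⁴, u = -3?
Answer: 819070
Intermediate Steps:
z = 2
d(b, H) = -3
g(a) = -a²*(-4 - a)/2 (g(a) = -a*a*((-3 - a) - 1)/2 = -a²*(-4 - a)/2)
S(T, q) = -2 + q⁴/2 (S(T, q) = -2 + (2*q⁴)/4 = -2 + q⁴/2)
g(108) + S(130, -24) = (½)*108²*(4 + 108) + (-2 + (½)*(-24)⁴) = (½)*11664*112 + (-2 + (½)*331776) = 653184 + (-2 + 165888) = 653184 + 165886 = 819070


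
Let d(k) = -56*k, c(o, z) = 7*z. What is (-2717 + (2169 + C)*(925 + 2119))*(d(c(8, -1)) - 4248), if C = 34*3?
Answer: -26645758192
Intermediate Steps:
C = 102
(-2717 + (2169 + C)*(925 + 2119))*(d(c(8, -1)) - 4248) = (-2717 + (2169 + 102)*(925 + 2119))*(-392*(-1) - 4248) = (-2717 + 2271*3044)*(-56*(-7) - 4248) = (-2717 + 6912924)*(392 - 4248) = 6910207*(-3856) = -26645758192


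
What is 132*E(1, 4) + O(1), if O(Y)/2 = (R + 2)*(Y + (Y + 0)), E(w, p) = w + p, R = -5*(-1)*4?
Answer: 748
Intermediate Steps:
R = 20 (R = 5*4 = 20)
E(w, p) = p + w
O(Y) = 88*Y (O(Y) = 2*((20 + 2)*(Y + (Y + 0))) = 2*(22*(Y + Y)) = 2*(22*(2*Y)) = 2*(44*Y) = 88*Y)
132*E(1, 4) + O(1) = 132*(4 + 1) + 88*1 = 132*5 + 88 = 660 + 88 = 748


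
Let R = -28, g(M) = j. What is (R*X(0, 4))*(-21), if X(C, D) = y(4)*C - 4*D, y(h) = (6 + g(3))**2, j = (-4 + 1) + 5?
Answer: -9408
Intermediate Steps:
j = 2 (j = -3 + 5 = 2)
g(M) = 2
y(h) = 64 (y(h) = (6 + 2)**2 = 8**2 = 64)
X(C, D) = -4*D + 64*C (X(C, D) = 64*C - 4*D = -4*D + 64*C)
(R*X(0, 4))*(-21) = -28*(-4*4 + 64*0)*(-21) = -28*(-16 + 0)*(-21) = -28*(-16)*(-21) = 448*(-21) = -9408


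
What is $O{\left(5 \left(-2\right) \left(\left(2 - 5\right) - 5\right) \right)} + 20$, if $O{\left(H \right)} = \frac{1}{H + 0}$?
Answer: $\frac{1601}{80} \approx 20.013$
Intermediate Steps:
$O{\left(H \right)} = \frac{1}{H}$
$O{\left(5 \left(-2\right) \left(\left(2 - 5\right) - 5\right) \right)} + 20 = \frac{1}{5 \left(-2\right) \left(\left(2 - 5\right) - 5\right)} + 20 = \frac{1}{\left(-10\right) \left(-3 - 5\right)} + 20 = \frac{1}{\left(-10\right) \left(-8\right)} + 20 = \frac{1}{80} + 20 = \frac{1601}{80}$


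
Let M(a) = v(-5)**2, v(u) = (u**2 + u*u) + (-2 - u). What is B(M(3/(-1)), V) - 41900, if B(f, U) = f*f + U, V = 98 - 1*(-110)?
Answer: 7848789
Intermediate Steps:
v(u) = -2 - u + 2*u**2 (v(u) = (u**2 + u**2) + (-2 - u) = 2*u**2 + (-2 - u) = -2 - u + 2*u**2)
M(a) = 2809 (M(a) = (-2 - 1*(-5) + 2*(-5)**2)**2 = (-2 + 5 + 2*25)**2 = (-2 + 5 + 50)**2 = 53**2 = 2809)
V = 208 (V = 98 + 110 = 208)
B(f, U) = U + f**2 (B(f, U) = f**2 + U = U + f**2)
B(M(3/(-1)), V) - 41900 = (208 + 2809**2) - 41900 = (208 + 7890481) - 41900 = 7890689 - 41900 = 7848789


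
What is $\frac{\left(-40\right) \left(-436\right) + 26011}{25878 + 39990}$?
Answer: $\frac{43451}{65868} \approx 0.65967$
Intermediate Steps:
$\frac{\left(-40\right) \left(-436\right) + 26011}{25878 + 39990} = \frac{17440 + 26011}{65868} = 43451 \cdot \frac{1}{65868} = \frac{43451}{65868}$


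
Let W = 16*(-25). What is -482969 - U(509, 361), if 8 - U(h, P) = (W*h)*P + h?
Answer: -73982068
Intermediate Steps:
W = -400
U(h, P) = 8 - h + 400*P*h (U(h, P) = 8 - ((-400*h)*P + h) = 8 - (-400*P*h + h) = 8 - (h - 400*P*h) = 8 + (-h + 400*P*h) = 8 - h + 400*P*h)
-482969 - U(509, 361) = -482969 - (8 - 1*509 + 400*361*509) = -482969 - (8 - 509 + 73499600) = -482969 - 1*73499099 = -482969 - 73499099 = -73982068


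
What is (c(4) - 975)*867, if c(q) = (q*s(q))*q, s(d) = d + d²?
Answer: -567885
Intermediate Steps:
c(q) = q³*(1 + q) (c(q) = (q*(q*(1 + q)))*q = (q²*(1 + q))*q = q³*(1 + q))
(c(4) - 975)*867 = (4³*(1 + 4) - 975)*867 = (64*5 - 975)*867 = (320 - 975)*867 = -655*867 = -567885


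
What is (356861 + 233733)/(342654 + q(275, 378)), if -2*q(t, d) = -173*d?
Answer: 590594/375351 ≈ 1.5734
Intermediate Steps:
q(t, d) = 173*d/2 (q(t, d) = -(-173)*d/2 = 173*d/2)
(356861 + 233733)/(342654 + q(275, 378)) = (356861 + 233733)/(342654 + (173/2)*378) = 590594/(342654 + 32697) = 590594/375351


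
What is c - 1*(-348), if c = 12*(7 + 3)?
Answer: 468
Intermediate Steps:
c = 120 (c = 12*10 = 120)
c - 1*(-348) = 120 - 1*(-348) = 120 + 348 = 468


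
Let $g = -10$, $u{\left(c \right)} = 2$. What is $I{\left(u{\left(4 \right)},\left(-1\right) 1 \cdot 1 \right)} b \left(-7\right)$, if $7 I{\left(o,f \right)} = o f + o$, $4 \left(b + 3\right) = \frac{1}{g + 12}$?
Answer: $0$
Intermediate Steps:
$b = - \frac{23}{8}$ ($b = -3 + \frac{1}{4 \left(-10 + 12\right)} = -3 + \frac{1}{4 \cdot 2} = -3 + \frac{1}{4} \cdot \frac{1}{2} = -3 + \frac{1}{8} = - \frac{23}{8} \approx -2.875$)
$I{\left(o,f \right)} = \frac{o}{7} + \frac{f o}{7}$ ($I{\left(o,f \right)} = \frac{o f + o}{7} = \frac{f o + o}{7} = \frac{o + f o}{7} = \frac{o}{7} + \frac{f o}{7}$)
$I{\left(u{\left(4 \right)},\left(-1\right) 1 \cdot 1 \right)} b \left(-7\right) = \frac{1}{7} \cdot 2 \left(1 + \left(-1\right) 1 \cdot 1\right) \left(- \frac{23}{8}\right) \left(-7\right) = \frac{1}{7} \cdot 2 \left(1 - 1\right) \left(- \frac{23}{8}\right) \left(-7\right) = \frac{1}{7} \cdot 2 \cdot 0 \left(- \frac{23}{8}\right) \left(-7\right) = 0 \left(- \frac{23}{8}\right) \left(-7\right) = 0 \left(-7\right) = 0$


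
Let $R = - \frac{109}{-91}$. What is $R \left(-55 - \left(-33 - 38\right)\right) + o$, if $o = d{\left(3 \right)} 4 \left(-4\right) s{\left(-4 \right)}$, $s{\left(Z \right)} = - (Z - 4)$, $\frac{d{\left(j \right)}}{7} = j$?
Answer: $- \frac{242864}{91} \approx -2668.8$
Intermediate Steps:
$d{\left(j \right)} = 7 j$
$s{\left(Z \right)} = 4 - Z$ ($s{\left(Z \right)} = - (-4 + Z) = 4 - Z$)
$R = \frac{109}{91}$ ($R = \left(-109\right) \left(- \frac{1}{91}\right) = \frac{109}{91} \approx 1.1978$)
$o = -2688$ ($o = 7 \cdot 3 \cdot 4 \left(-4\right) \left(4 - -4\right) = 21 \cdot 4 \left(-4\right) \left(4 + 4\right) = 84 \left(-4\right) 8 = \left(-336\right) 8 = -2688$)
$R \left(-55 - \left(-33 - 38\right)\right) + o = \frac{109 \left(-55 - \left(-33 - 38\right)\right)}{91} - 2688 = \frac{109 \left(-55 - -71\right)}{91} - 2688 = \frac{109 \left(-55 + 71\right)}{91} - 2688 = \frac{109}{91} \cdot 16 - 2688 = \frac{1744}{91} - 2688 = - \frac{242864}{91}$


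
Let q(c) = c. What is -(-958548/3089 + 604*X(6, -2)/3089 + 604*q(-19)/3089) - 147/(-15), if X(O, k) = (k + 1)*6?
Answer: 5019601/15445 ≈ 325.00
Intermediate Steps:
X(O, k) = 6 + 6*k (X(O, k) = (1 + k)*6 = 6 + 6*k)
-(-958548/3089 + 604*X(6, -2)/3089 + 604*q(-19)/3089) - 147/(-15) = -(-970024/3089 + 604*(6 + 6*(-2))/3089) - 147/(-15) = -(-970024/3089 + 604*(6 - 12)/3089) - 147*(-1/15) = -604/(3089/((-19 - 6) - 1587)) + 49/5 = -604/(3089/(-25 - 1587)) + 49/5 = -604/(3089/(-1612)) + 49/5 = -604/(3089*(-1/1612)) + 49/5 = -604/(-3089/1612) + 49/5 = -604*(-1612/3089) + 49/5 = 973648/3089 + 49/5 = 5019601/15445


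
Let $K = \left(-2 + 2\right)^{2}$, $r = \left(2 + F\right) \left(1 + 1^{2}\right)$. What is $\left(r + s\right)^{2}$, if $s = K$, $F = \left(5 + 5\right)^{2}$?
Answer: $41616$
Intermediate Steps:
$F = 100$ ($F = 10^{2} = 100$)
$r = 204$ ($r = \left(2 + 100\right) \left(1 + 1^{2}\right) = 102 \left(1 + 1\right) = 102 \cdot 2 = 204$)
$K = 0$ ($K = 0^{2} = 0$)
$s = 0$
$\left(r + s\right)^{2} = \left(204 + 0\right)^{2} = 204^{2} = 41616$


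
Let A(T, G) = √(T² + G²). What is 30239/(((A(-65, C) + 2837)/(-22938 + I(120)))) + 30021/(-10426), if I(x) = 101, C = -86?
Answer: -10213125476155037/41896609924 + 690568043*√11621/8036948 ≈ -2.3451e+5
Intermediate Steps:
A(T, G) = √(G² + T²)
30239/(((A(-65, C) + 2837)/(-22938 + I(120)))) + 30021/(-10426) = 30239/(((√((-86)² + (-65)²) + 2837)/(-22938 + 101))) + 30021/(-10426) = 30239/(((√(7396 + 4225) + 2837)/(-22837))) + 30021*(-1/10426) = 30239/(((√11621 + 2837)*(-1/22837))) - 30021/10426 = 30239/(((2837 + √11621)*(-1/22837))) - 30021/10426 = 30239/(-2837/22837 - √11621/22837) - 30021/10426 = -30021/10426 + 30239/(-2837/22837 - √11621/22837)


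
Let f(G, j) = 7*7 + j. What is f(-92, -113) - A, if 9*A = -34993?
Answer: 34417/9 ≈ 3824.1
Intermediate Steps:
A = -34993/9 (A = (⅑)*(-34993) = -34993/9 ≈ -3888.1)
f(G, j) = 49 + j
f(-92, -113) - A = (49 - 113) - 1*(-34993/9) = -64 + 34993/9 = 34417/9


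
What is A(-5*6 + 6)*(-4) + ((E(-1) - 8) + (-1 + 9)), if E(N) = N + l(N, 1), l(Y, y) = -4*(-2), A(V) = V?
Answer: 103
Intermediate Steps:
l(Y, y) = 8
E(N) = 8 + N (E(N) = N + 8 = 8 + N)
A(-5*6 + 6)*(-4) + ((E(-1) - 8) + (-1 + 9)) = (-5*6 + 6)*(-4) + (((8 - 1) - 8) + (-1 + 9)) = (-30 + 6)*(-4) + ((7 - 8) + 8) = -24*(-4) + (-1 + 8) = 96 + 7 = 103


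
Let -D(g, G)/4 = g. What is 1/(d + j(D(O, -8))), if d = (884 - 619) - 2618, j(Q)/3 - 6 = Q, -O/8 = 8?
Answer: -1/1567 ≈ -0.00063816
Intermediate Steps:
O = -64 (O = -8*8 = -64)
D(g, G) = -4*g
j(Q) = 18 + 3*Q
d = -2353 (d = 265 - 2618 = -2353)
1/(d + j(D(O, -8))) = 1/(-2353 + (18 + 3*(-4*(-64)))) = 1/(-2353 + (18 + 3*256)) = 1/(-2353 + (18 + 768)) = 1/(-2353 + 786) = 1/(-1567) = -1/1567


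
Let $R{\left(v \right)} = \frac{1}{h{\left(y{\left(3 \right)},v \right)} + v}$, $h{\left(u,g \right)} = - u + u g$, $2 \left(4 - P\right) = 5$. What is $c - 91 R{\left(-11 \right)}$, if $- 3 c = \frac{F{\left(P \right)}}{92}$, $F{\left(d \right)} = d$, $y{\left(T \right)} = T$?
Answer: $\frac{16697}{8648} \approx 1.9307$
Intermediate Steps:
$P = \frac{3}{2}$ ($P = 4 - \frac{5}{2} = \frac{3}{2} \approx 1.5$)
$h{\left(u,g \right)} = - u + g u$
$R{\left(v \right)} = \frac{1}{-3 + 4 v}$ ($R{\left(v \right)} = \frac{1}{3 \left(-1 + v\right) + v} = \frac{1}{\left(-3 + 3 v\right) + v} = \frac{1}{-3 + 4 v}$)
$c = - \frac{1}{184}$ ($c = - \frac{\frac{3}{2} \cdot \frac{1}{92}}{3} = \left(- \frac{1}{3}\right) \frac{3}{184} = - \frac{1}{184} \approx -0.0054348$)
$c - 91 R{\left(-11 \right)} = - \frac{1}{184} - \frac{91}{-3 + 4 \left(-11\right)} = - \frac{1}{184} - \frac{91}{-3 - 44} = - \frac{1}{184} - \frac{91}{-47} = - \frac{1}{184} - - \frac{91}{47} = - \frac{1}{184} + \frac{91}{47} = \frac{16697}{8648}$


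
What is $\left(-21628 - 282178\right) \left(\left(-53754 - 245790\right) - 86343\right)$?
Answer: $117234785922$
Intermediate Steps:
$\left(-21628 - 282178\right) \left(\left(-53754 - 245790\right) - 86343\right) = - 303806 \left(-299544 - 86343\right) = \left(-303806\right) \left(-385887\right) = 117234785922$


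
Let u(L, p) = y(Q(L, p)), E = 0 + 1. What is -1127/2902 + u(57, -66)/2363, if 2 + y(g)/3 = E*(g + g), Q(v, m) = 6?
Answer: -2576041/6857426 ≈ -0.37566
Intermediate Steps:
E = 1
y(g) = -6 + 6*g (y(g) = -6 + 3*(1*(g + g)) = -6 + 3*(1*(2*g)) = -6 + 3*(2*g) = -6 + 6*g)
u(L, p) = 30 (u(L, p) = -6 + 6*6 = -6 + 36 = 30)
-1127/2902 + u(57, -66)/2363 = -1127/2902 + 30/2363 = -2576041/6857426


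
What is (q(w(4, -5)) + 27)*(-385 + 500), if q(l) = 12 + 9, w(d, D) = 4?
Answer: 5520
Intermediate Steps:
q(l) = 21
(q(w(4, -5)) + 27)*(-385 + 500) = (21 + 27)*(-385 + 500) = 48*115 = 5520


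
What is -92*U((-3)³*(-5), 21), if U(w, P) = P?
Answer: -1932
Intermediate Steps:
-92*U((-3)³*(-5), 21) = -92*21 = -1932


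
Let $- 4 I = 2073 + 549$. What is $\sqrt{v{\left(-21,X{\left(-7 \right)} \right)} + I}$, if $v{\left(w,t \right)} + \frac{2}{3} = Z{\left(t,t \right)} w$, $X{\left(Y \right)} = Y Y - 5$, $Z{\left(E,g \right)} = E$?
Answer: $\frac{i \sqrt{56886}}{6} \approx 39.751 i$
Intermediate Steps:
$X{\left(Y \right)} = -5 + Y^{2}$ ($X{\left(Y \right)} = Y^{2} - 5 = -5 + Y^{2}$)
$v{\left(w,t \right)} = - \frac{2}{3} + t w$
$I = - \frac{1311}{2}$ ($I = - \frac{2073 + 549}{4} = \left(- \frac{1}{4}\right) 2622 = - \frac{1311}{2} \approx -655.5$)
$\sqrt{v{\left(-21,X{\left(-7 \right)} \right)} + I} = \sqrt{\left(- \frac{2}{3} + \left(-5 + \left(-7\right)^{2}\right) \left(-21\right)\right) - \frac{1311}{2}} = \sqrt{\left(- \frac{2}{3} + \left(-5 + 49\right) \left(-21\right)\right) - \frac{1311}{2}} = \sqrt{\left(- \frac{2}{3} + 44 \left(-21\right)\right) - \frac{1311}{2}} = \sqrt{\left(- \frac{2}{3} - 924\right) - \frac{1311}{2}} = \sqrt{- \frac{2774}{3} - \frac{1311}{2}} = \sqrt{- \frac{9481}{6}} = \frac{i \sqrt{56886}}{6}$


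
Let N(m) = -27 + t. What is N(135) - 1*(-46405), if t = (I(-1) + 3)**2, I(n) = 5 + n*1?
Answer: 46427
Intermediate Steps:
I(n) = 5 + n
t = 49 (t = ((5 - 1) + 3)**2 = (4 + 3)**2 = 7**2 = 49)
N(m) = 22 (N(m) = -27 + 49 = 22)
N(135) - 1*(-46405) = 22 - 1*(-46405) = 22 + 46405 = 46427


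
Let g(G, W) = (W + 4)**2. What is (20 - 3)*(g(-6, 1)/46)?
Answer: 425/46 ≈ 9.2391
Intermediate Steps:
g(G, W) = (4 + W)**2
(20 - 3)*(g(-6, 1)/46) = (20 - 3)*((4 + 1)**2/46) = 17*(5**2*(1/46)) = 17*(25*(1/46)) = 17*(25/46) = 425/46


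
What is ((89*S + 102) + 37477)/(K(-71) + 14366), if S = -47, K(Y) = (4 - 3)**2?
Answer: 11132/4789 ≈ 2.3245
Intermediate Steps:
K(Y) = 1 (K(Y) = 1**2 = 1)
((89*S + 102) + 37477)/(K(-71) + 14366) = ((89*(-47) + 102) + 37477)/(1 + 14366) = ((-4183 + 102) + 37477)/14367 = (-4081 + 37477)*(1/14367) = 33396*(1/14367) = 11132/4789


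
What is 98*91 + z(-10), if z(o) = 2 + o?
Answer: 8910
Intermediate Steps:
98*91 + z(-10) = 98*91 + (2 - 10) = 8918 - 8 = 8910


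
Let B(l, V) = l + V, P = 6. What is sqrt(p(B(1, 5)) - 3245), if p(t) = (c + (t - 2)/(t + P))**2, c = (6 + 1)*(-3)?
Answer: I*sqrt(25361)/3 ≈ 53.084*I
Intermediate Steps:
c = -21 (c = 7*(-3) = -21)
B(l, V) = V + l
p(t) = (-21 + (-2 + t)/(6 + t))**2 (p(t) = (-21 + (t - 2)/(t + 6))**2 = (-21 + (-2 + t)/(6 + t))**2)
sqrt(p(B(1, 5)) - 3245) = sqrt(16*(32 + 5*(5 + 1))**2/(6 + (5 + 1))**2 - 3245) = sqrt(16*(32 + 5*6)**2/(6 + 6)**2 - 3245) = sqrt(16*(32 + 30)**2/12**2 - 3245) = sqrt(16*(1/144)*62**2 - 3245) = sqrt(16*(1/144)*3844 - 3245) = sqrt(3844/9 - 3245) = sqrt(-25361/9) = I*sqrt(25361)/3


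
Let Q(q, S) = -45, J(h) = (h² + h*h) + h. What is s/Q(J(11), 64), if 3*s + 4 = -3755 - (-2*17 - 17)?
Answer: 412/15 ≈ 27.467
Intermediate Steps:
J(h) = h + 2*h² (J(h) = (h² + h²) + h = 2*h² + h = h + 2*h²)
s = -1236 (s = -4/3 + (-3755 - (-2*17 - 17))/3 = -4/3 + (-3755 - (-34 - 17))/3 = -4/3 + (-3755 - 1*(-51))/3 = -4/3 + (-3755 + 51)/3 = -4/3 + (⅓)*(-3704) = -4/3 - 3704/3 = -1236)
s/Q(J(11), 64) = -1236/(-45) = -1236*(-1/45) = 412/15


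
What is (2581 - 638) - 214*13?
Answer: -839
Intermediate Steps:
(2581 - 638) - 214*13 = 1943 - 2782 = -839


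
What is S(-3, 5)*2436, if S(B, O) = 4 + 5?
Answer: 21924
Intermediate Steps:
S(B, O) = 9
S(-3, 5)*2436 = 9*2436 = 21924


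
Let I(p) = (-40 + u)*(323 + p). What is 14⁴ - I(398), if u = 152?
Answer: -42336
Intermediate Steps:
I(p) = 36176 + 112*p (I(p) = (-40 + 152)*(323 + p) = 112*(323 + p) = 36176 + 112*p)
14⁴ - I(398) = 14⁴ - (36176 + 112*398) = 38416 - (36176 + 44576) = 38416 - 1*80752 = 38416 - 80752 = -42336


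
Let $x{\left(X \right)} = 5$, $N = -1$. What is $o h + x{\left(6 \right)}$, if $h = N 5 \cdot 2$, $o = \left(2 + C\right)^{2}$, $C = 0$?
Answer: $-35$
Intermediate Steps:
$o = 4$ ($o = \left(2 + 0\right)^{2} = 2^{2} = 4$)
$h = -10$ ($h = \left(-1\right) 5 \cdot 2 = \left(-5\right) 2 = -10$)
$o h + x{\left(6 \right)} = 4 \left(-10\right) + 5 = -40 + 5 = -35$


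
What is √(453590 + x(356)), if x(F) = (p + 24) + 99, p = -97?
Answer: 4*√28351 ≈ 673.51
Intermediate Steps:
x(F) = 26 (x(F) = (-97 + 24) + 99 = -73 + 99 = 26)
√(453590 + x(356)) = √(453590 + 26) = √453616 = 4*√28351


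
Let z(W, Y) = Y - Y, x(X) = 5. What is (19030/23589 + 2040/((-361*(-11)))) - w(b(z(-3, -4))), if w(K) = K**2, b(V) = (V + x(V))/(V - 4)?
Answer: -362762935/1498750704 ≈ -0.24204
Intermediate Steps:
z(W, Y) = 0
b(V) = (5 + V)/(-4 + V) (b(V) = (V + 5)/(V - 4) = (5 + V)/(-4 + V))
(19030/23589 + 2040/((-361*(-11)))) - w(b(z(-3, -4))) = (19030/23589 + 2040/((-361*(-11)))) - ((5 + 0)/(-4 + 0))**2 = (19030*(1/23589) + 2040/3971) - (5/(-4))**2 = (19030/23589 + 2040*(1/3971)) - (-1/4*5)**2 = (19030/23589 + 2040/3971) - (-5/4)**2 = 123689690/93671919 - 1*25/16 = 123689690/93671919 - 25/16 = -362762935/1498750704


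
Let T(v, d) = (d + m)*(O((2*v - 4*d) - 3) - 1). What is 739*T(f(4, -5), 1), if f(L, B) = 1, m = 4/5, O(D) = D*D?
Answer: 159624/5 ≈ 31925.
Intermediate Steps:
O(D) = D²
m = ⅘ (m = 4*(⅕) = ⅘ ≈ 0.80000)
T(v, d) = (-1 + (-3 - 4*d + 2*v)²)*(⅘ + d) (T(v, d) = (d + ⅘)*(((2*v - 4*d) - 3)² - 1) = (⅘ + d)*(((-4*d + 2*v) - 3)² - 1) = (⅘ + d)*((-3 - 4*d + 2*v)² - 1) = (⅘ + d)*(-1 + (-3 - 4*d + 2*v)²) = (-1 + (-3 - 4*d + 2*v)²)*(⅘ + d))
739*T(f(4, -5), 1) = 739*(-⅘ - 1*1 + 4*(3 - 2*1 + 4*1)²/5 + 1*(3 - 2*1 + 4*1)²) = 739*(-⅘ - 1 + 4*(3 - 2 + 4)²/5 + 1*(3 - 2 + 4)²) = 739*(-⅘ - 1 + (⅘)*5² + 1*5²) = 739*(-⅘ - 1 + (⅘)*25 + 1*25) = 739*(-⅘ - 1 + 20 + 25) = 739*(216/5) = 159624/5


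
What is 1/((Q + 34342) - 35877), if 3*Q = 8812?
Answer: 3/4207 ≈ 0.00071310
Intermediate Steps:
Q = 8812/3 (Q = (⅓)*8812 = 8812/3 ≈ 2937.3)
1/((Q + 34342) - 35877) = 1/((8812/3 + 34342) - 35877) = 1/(111838/3 - 35877) = 1/(4207/3) = 3/4207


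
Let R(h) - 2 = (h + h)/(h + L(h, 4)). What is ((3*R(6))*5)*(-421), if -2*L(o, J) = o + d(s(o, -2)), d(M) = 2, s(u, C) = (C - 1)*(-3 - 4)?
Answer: -50520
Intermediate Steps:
s(u, C) = 7 - 7*C (s(u, C) = (-1 + C)*(-7) = 7 - 7*C)
L(o, J) = -1 - o/2 (L(o, J) = -(o + 2)/2 = -(2 + o)/2 = -1 - o/2)
R(h) = 2 + 2*h/(-1 + h/2) (R(h) = 2 + (h + h)/(h + (-1 - h/2)) = 2 + (2*h)/(-1 + h/2) = 2 + 2*h/(-1 + h/2))
((3*R(6))*5)*(-421) = ((3*(2*(-2 + 3*6)/(-2 + 6)))*5)*(-421) = ((3*(2*(-2 + 18)/4))*5)*(-421) = ((3*(2*(1/4)*16))*5)*(-421) = ((3*8)*5)*(-421) = (24*5)*(-421) = 120*(-421) = -50520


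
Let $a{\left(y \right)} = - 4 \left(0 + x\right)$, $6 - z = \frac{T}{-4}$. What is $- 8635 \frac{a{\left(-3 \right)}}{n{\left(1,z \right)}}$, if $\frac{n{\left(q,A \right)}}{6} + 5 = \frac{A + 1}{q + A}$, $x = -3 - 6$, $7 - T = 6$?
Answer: $\frac{25905}{2} \approx 12953.0$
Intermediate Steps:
$T = 1$ ($T = 7 - 6 = 1$)
$x = -9$ ($x = -3 - 6 = -9$)
$z = \frac{25}{4}$ ($z = 6 - 1 \frac{1}{-4} = 6 - 1 \left(- \frac{1}{4}\right) = 6 - - \frac{1}{4} = 6 + \frac{1}{4} = \frac{25}{4} \approx 6.25$)
$n{\left(q,A \right)} = -30 + \frac{6 \left(1 + A\right)}{A + q}$ ($n{\left(q,A \right)} = -30 + 6 \frac{A + 1}{q + A} = -30 + 6 \frac{1 + A}{A + q} = -30 + \frac{6 \left(1 + A\right)}{A + q}$)
$a{\left(y \right)} = 36$ ($a{\left(y \right)} = - 4 \left(0 - 9\right) = \left(-4\right) \left(-9\right) = 36$)
$- 8635 \frac{a{\left(-3 \right)}}{n{\left(1,z \right)}} = - 8635 \frac{36}{6 \frac{1}{\frac{25}{4} + 1} \left(1 - 5 - 25\right)} = - 8635 \frac{36}{6 \frac{1}{\frac{29}{4}} \left(1 - 5 - 25\right)} = - 8635 \frac{36}{6 \cdot \frac{4}{29} \left(-29\right)} = - 8635 \frac{36}{-24} = - 8635 \cdot 36 \left(- \frac{1}{24}\right) = \left(-8635\right) \left(- \frac{3}{2}\right) = \frac{25905}{2}$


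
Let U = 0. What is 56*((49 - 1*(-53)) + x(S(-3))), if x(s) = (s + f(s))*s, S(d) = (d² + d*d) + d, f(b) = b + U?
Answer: 30912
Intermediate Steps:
f(b) = b (f(b) = b + 0 = b)
S(d) = d + 2*d² (S(d) = (d² + d²) + d = 2*d² + d = d + 2*d²)
x(s) = 2*s² (x(s) = (s + s)*s = (2*s)*s = 2*s²)
56*((49 - 1*(-53)) + x(S(-3))) = 56*((49 - 1*(-53)) + 2*(-3*(1 + 2*(-3)))²) = 56*((49 + 53) + 2*(-3*(1 - 6))²) = 56*(102 + 2*(-3*(-5))²) = 56*(102 + 2*15²) = 56*(102 + 2*225) = 56*(102 + 450) = 56*552 = 30912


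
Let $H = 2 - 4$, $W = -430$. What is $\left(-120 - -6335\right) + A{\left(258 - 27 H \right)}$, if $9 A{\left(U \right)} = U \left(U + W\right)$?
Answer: $\frac{6373}{3} \approx 2124.3$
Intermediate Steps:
$H = -2$
$A{\left(U \right)} = \frac{U \left(-430 + U\right)}{9}$ ($A{\left(U \right)} = \frac{U \left(U - 430\right)}{9} = \frac{U \left(-430 + U\right)}{9}$)
$\left(-120 - -6335\right) + A{\left(258 - 27 H \right)} = \left(-120 - -6335\right) + \frac{\left(258 - 27 \left(-2\right)\right) \left(-430 + \left(258 - 27 \left(-2\right)\right)\right)}{9} = \left(-120 + 6335\right) + \frac{\left(258 - -54\right) \left(-430 + \left(258 - -54\right)\right)}{9} = 6215 + \frac{\left(258 + 54\right) \left(-430 + \left(258 + 54\right)\right)}{9} = 6215 + \frac{1}{9} \cdot 312 \left(-430 + 312\right) = 6215 + \frac{1}{9} \cdot 312 \left(-118\right) = 6215 - \frac{12272}{3} = \frac{6373}{3}$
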